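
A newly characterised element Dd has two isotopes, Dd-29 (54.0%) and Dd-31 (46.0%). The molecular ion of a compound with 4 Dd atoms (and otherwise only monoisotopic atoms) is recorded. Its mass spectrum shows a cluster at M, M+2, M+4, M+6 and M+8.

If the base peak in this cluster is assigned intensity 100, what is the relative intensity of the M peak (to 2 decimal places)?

(0.540 + 0.460)^4 gives M 0.0850, M+2 0.2897, M+4 0.3702, M+6 0.2102, M+8 0.0448; the largest is M+4.
P(M+4) = C(4,2) × 0.540^2 × 0.460^2 = 6 × 0.2916 × 0.2116 = 0.370215 (base)
P(M) = C(4,0) × 0.540^4 × 0.460^0 = 1 × 0.08503056 × 1.0000 = 0.085031
Relative intensity = 0.085031 / 0.370215 × 100 = 22.97

22.97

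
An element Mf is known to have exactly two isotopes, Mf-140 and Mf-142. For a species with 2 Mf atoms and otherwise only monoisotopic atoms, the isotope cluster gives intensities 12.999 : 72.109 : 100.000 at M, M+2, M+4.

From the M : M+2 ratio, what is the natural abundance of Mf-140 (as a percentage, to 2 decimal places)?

Let p = fractional abundance of Mf-140. I(M+2)/I(M) = [C(2,1)·p^1·(1−p)] / p^2 = 2·(1−p)/p = 72.109/12.999 = 5.5473
(1−p)/p = 5.5473/2 = 2.7736  ⇒  p = 1/(1 + 2.7736) = 0.2650
Mf-140: 26.50%, Mf-142: 73.50%.

26.50%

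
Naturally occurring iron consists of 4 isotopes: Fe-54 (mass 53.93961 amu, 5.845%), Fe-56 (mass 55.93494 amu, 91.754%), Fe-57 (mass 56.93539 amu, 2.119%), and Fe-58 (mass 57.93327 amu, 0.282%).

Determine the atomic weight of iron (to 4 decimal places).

55.8451 amu

Weight each isotope mass by its fractional abundance: 0.05845 × 53.93961 + 0.91754 × 55.93494 + 0.02119 × 56.93539 + 0.00282 × 57.93327
= 3.152770 + 51.322545 + 1.206461 + 0.163372 = 55.845148 amu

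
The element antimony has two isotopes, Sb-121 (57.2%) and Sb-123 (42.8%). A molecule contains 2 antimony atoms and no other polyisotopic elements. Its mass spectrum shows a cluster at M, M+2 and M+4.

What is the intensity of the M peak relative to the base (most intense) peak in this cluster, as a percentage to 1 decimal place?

66.8%

Term probabilities: M 0.3272, M+2 0.4896, M+4 0.1832. Base peak = M+2.
P(M+2) = C(2,1) × 0.572^1 × 0.428^1 = 2 × 0.5720 × 0.4280 = 0.489632 (base)
P(M) = C(2,0) × 0.572^2 × 0.428^0 = 1 × 0.327184 × 1.0000 = 0.327184
Relative intensity = 0.327184 / 0.489632 × 100 = 66.8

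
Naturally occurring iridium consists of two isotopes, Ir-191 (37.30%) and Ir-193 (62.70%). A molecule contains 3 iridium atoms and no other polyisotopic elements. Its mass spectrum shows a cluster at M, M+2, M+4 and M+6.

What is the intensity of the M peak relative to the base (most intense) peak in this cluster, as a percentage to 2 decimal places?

(0.3730 + 0.6270)^3 gives M 0.0519, M+2 0.2617, M+4 0.4399, M+6 0.2465; the largest is M+4.
P(M+4) = C(3,2) × 0.3730^1 × 0.6270^2 = 3 × 0.3730 × 0.393129 = 0.439911 (base)
P(M) = C(3,0) × 0.3730^3 × 0.6270^0 = 1 × 0.05189512 × 1.0000 = 0.051895
Relative intensity = 0.051895 / 0.439911 × 100 = 11.80

11.80%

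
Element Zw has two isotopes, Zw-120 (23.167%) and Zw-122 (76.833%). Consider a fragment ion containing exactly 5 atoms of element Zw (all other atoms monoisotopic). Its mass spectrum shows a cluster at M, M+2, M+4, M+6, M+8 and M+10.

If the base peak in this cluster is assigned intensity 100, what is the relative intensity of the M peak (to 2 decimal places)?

0.17

(0.23167 + 0.76833)^5 gives M 0.0007, M+2 0.0111, M+4 0.0734, M+6 0.2434, M+8 0.4037, M+10 0.2678; the largest is M+8.
P(M+8) = C(5,4) × 0.23167^1 × 0.76833^4 = 5 × 0.23167 × 0.34849068 = 0.403674 (base)
P(M) = C(5,0) × 0.23167^5 × 0.76833^0 = 1 × 0.00066734 × 1.0000 = 0.000667
Relative intensity = 0.000667 / 0.403674 × 100 = 0.17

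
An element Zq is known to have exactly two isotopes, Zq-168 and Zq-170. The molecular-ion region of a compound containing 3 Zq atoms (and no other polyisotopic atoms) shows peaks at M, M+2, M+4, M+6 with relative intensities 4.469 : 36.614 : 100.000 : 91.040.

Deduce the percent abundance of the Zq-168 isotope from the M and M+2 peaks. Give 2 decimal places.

26.80%

If p is the fraction of Zq that is Zq-168, then I(M+2)/I(M) = [C(3,1)·p^2·(1−p)] / p^3 = 3·(1−p)/p = 36.614/4.469 = 8.1929
(1−p)/p = 8.1929/3 = 2.7310  ⇒  p = 1/(1 + 2.7310) = 0.2680
Zq-168: 26.80%, Zq-170: 73.20%.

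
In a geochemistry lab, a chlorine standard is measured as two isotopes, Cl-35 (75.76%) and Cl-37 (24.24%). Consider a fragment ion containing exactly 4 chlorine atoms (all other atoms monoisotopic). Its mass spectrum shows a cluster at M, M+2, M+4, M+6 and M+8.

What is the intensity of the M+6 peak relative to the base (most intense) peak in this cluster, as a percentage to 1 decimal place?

10.2%

Binomial terms of (0.7576 + 0.2424)^4: M 0.3294, M+2 0.4216, M+4 0.2023, M+6 0.0432, M+8 0.0035 → M+2 is the base peak.
P(M+2) = C(4,1) × 0.7576^3 × 0.2424^1 = 4 × 0.4348304 × 0.2424 = 0.421612 (base)
P(M+6) = C(4,3) × 0.7576^1 × 0.2424^3 = 4 × 0.7576 × 0.01424288 = 0.043162
Relative intensity = 0.043162 / 0.421612 × 100 = 10.2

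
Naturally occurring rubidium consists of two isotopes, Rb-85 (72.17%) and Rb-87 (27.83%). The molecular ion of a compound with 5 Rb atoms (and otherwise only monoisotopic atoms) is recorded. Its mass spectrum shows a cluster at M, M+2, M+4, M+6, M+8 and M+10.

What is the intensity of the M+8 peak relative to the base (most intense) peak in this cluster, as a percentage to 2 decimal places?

5.73%

Binomial terms of (0.7217 + 0.2783)^5: M 0.1958, M+2 0.3775, M+4 0.2911, M+6 0.1123, M+8 0.0216, M+10 0.0017 → M+2 is the base peak.
P(M+2) = C(5,1) × 0.7217^4 × 0.2783^1 = 5 × 0.27128565 × 0.2783 = 0.377494 (base)
P(M+8) = C(5,4) × 0.7217^1 × 0.2783^4 = 5 × 0.7217 × 0.00599864 = 0.021646
Relative intensity = 0.021646 / 0.377494 × 100 = 5.73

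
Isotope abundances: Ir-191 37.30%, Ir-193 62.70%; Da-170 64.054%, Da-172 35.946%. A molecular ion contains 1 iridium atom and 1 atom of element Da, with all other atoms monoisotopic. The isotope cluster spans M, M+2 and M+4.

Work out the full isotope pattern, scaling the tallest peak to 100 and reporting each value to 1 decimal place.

Iridium pattern (n=1): 0.3730 : 0.6270
Element Da pattern (n=1): 0.64054 : 0.35946
Convolve the two distributions (both contribute in 2-u steps):
  M: 0.3730×0.64054 = 0.238921
  M+2: 0.3730×0.35946 + 0.6270×0.64054 = 0.535697
  M+4: 0.6270×0.35946 = 0.225381
Scale to base peak (0.535697) = 100: 44.6 : 100.0 : 42.1

44.6 : 100.0 : 42.1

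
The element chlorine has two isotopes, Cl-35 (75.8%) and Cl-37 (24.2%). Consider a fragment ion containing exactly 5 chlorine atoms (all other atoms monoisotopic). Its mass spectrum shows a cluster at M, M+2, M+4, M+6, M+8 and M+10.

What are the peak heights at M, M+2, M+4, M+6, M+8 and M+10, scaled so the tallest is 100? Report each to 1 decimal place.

Expanding (0.758 + 0.242)^5:
P(M) = 0.758^5 = 0.250234
P(M+2) = 5 × 0.758^4 × 0.242^1 = 0.399450
P(M+4) = 10 × 0.758^3 × 0.242^2 = 0.255058
P(M+6) = 10 × 0.758^2 × 0.242^3 = 0.081430
P(M+8) = 5 × 0.758^1 × 0.242^4 = 0.012999
P(M+10) = 0.242^5 = 0.000830
The M+2 peak is largest (0.399450); scaling to 100 gives 62.6 : 100.0 : 63.9 : 20.4 : 3.3 : 0.2.

62.6 : 100.0 : 63.9 : 20.4 : 3.3 : 0.2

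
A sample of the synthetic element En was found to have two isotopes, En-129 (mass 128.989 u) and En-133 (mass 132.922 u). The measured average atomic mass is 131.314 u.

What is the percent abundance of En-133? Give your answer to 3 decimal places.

Let x be the fractional abundance of En-129; then En-133 has abundance 1 − x.
128.989·x + 132.922·(1 − x) = 131.314
(128.989 − 132.922)·x = 131.314 − 132.922
x = -1.608 / -3.933 = 0.40885 → 40.885% En-129, 59.115% En-133.

59.115%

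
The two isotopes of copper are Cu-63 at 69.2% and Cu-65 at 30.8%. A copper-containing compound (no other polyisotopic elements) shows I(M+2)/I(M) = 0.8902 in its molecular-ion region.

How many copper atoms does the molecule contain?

2

With n Cu atoms, P(M+2)/P(M) = C(n,1)·p^(n−1)q / p^n = n·q/p = n · 0.308/0.692.
n = 0.8902 × 0.692/0.308 = 2.00 ≈ 2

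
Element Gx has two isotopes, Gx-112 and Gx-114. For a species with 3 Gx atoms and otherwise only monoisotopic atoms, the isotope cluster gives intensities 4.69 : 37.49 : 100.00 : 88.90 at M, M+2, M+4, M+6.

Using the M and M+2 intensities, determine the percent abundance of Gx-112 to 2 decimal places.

27.29%

Write p for the Gx-112 fraction. I(M+2)/I(M) = [C(3,1)·p^2·(1−p)] / p^3 = 3·(1−p)/p = 37.49/4.69 = 7.9936
(1−p)/p = 7.9936/3 = 2.6645  ⇒  p = 1/(1 + 2.6645) = 0.2729
Gx-112: 27.29%, Gx-114: 72.71%.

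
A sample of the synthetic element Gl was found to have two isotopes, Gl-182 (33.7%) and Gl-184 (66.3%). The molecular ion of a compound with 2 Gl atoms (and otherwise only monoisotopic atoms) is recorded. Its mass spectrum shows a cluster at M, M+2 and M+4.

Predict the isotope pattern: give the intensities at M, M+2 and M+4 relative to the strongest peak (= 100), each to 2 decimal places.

Expanding (0.337 + 0.663)^2:
P(M) = 0.337^2 = 0.113569
P(M+2) = 2 × 0.337^1 × 0.663^1 = 0.446862
P(M+4) = 0.663^2 = 0.439569
The M+2 peak is largest (0.446862); scaling to 100 gives 25.41 : 100.00 : 98.37.

25.41 : 100.00 : 98.37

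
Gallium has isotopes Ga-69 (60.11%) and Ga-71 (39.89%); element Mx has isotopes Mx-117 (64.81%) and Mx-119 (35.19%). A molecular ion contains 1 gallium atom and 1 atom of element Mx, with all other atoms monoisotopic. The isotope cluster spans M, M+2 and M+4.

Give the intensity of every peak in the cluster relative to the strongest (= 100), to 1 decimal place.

Gallium pattern (n=1): 0.6011 : 0.3989
Element Mx pattern (n=1): 0.6481 : 0.3519
Convolve the two distributions (both contribute in 2-u steps):
  M: 0.6011×0.6481 = 0.389573
  M+2: 0.6011×0.3519 + 0.3989×0.6481 = 0.470054
  M+4: 0.3989×0.3519 = 0.140373
Scale to base peak (0.470054) = 100: 82.9 : 100.0 : 29.9

82.9 : 100.0 : 29.9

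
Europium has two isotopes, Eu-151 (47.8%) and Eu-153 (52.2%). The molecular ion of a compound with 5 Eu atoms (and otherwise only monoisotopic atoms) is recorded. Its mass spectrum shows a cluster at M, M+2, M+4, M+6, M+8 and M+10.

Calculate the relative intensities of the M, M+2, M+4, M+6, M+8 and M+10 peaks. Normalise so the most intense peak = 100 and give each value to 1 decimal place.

The 5 Eu atoms are independent, so intensities follow the terms of (0.478 + 0.522)^5.
P(M) = 0.478^5 = 0.024954
P(M+2) = 5 × 0.478^4 × 0.522^1 = 0.136255
P(M+4) = 10 × 0.478^3 × 0.522^2 = 0.297594
P(M+6) = 10 × 0.478^2 × 0.522^3 = 0.324988
P(M+8) = 5 × 0.478^1 × 0.522^4 = 0.177452
P(M+10) = 0.522^5 = 0.038757
The M+6 peak is largest (0.324988); scaling to 100 gives 7.7 : 41.9 : 91.6 : 100.0 : 54.6 : 11.9.

7.7 : 41.9 : 91.6 : 100.0 : 54.6 : 11.9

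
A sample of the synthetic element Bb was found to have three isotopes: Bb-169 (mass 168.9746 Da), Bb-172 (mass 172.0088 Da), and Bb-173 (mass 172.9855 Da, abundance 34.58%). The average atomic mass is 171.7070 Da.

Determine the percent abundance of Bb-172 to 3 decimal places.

The remaining 65.42% is split between Bb-169 (fraction x) and Bb-172 (fraction 0.6542 − x).
Substituting: 168.9746x + 172.0088(0.6542 − x) = 111.8886141
(168.9746 − 172.0088)x = -0.63954286  ⇒  x = 0.21078, y = 0.44342
Bb-169: 21.078%, Bb-172: 44.342%.

44.342%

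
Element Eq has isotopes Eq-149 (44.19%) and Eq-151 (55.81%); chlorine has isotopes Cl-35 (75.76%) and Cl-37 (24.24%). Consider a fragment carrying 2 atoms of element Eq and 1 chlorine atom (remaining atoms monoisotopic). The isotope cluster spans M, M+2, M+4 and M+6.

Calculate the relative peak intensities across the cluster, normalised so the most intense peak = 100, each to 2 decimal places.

Element Eq pattern (n=2): 0.19527561 : 0.49324878 : 0.31147561
Chlorine pattern (n=1): 0.7576 : 0.2424
Convolve the two distributions (both contribute in 2-u steps):
  M: 0.19527561×0.7576 = 0.147941
  M+2: 0.19527561×0.2424 + 0.49324878×0.7576 = 0.421020
  M+4: 0.49324878×0.2424 + 0.31147561×0.7576 = 0.355537
  M+6: 0.31147561×0.2424 = 0.075502
Scale to base peak (0.421020) = 100: 35.14 : 100.00 : 84.45 : 17.93

35.14 : 100.00 : 84.45 : 17.93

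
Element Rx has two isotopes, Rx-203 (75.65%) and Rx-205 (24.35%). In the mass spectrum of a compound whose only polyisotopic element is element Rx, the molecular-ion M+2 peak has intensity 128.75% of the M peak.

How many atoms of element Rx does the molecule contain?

4

For n independent Rx atoms, I(M+2)/I(M) = n · (abundance Rx-205) / (abundance Rx-203) = n · 0.2435/0.7565.
n = 1.2875 × 0.7565/0.2435 = 4.00 ≈ 4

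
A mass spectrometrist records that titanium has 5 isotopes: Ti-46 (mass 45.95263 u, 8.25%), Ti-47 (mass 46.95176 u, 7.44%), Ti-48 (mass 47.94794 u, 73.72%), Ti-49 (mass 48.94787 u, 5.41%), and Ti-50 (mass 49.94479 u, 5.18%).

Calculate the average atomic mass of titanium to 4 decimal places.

47.8667 u

Average mass = Σ (abundance × isotope mass) = 0.0825 × 45.95263 + 0.0744 × 46.95176 + 0.7372 × 47.94794 + 0.0541 × 48.94787 + 0.0518 × 49.94479
= 3.791092 + 3.493211 + 35.347221 + 2.648080 + 2.587140 = 47.866744 u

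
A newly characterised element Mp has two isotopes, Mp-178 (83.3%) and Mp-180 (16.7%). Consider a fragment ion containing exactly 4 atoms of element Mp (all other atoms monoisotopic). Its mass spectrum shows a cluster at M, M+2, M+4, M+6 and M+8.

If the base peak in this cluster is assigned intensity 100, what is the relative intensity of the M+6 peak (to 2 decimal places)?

3.22

Binomial terms of (0.833 + 0.167)^4: M 0.4815, M+2 0.3861, M+4 0.1161, M+6 0.0155, M+8 0.0008 → M is the base peak.
P(M) = C(4,0) × 0.833^4 × 0.167^0 = 1 × 0.48148194 × 1.0000 = 0.481482 (base)
P(M+6) = C(4,3) × 0.833^1 × 0.167^3 = 4 × 0.8330 × 0.00465746 = 0.015519
Relative intensity = 0.015519 / 0.481482 × 100 = 3.22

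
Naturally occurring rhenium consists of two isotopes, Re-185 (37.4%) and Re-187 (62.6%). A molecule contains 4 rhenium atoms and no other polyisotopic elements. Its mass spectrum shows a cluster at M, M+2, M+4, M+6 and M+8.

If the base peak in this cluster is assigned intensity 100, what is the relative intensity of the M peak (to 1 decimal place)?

Term probabilities: M 0.0196, M+2 0.1310, M+4 0.3289, M+6 0.3670, M+8 0.1536. Base peak = M+6.
P(M+6) = C(4,3) × 0.374^1 × 0.626^3 = 4 × 0.3740 × 0.24531438 = 0.366990 (base)
P(M) = C(4,0) × 0.374^4 × 0.626^0 = 1 × 0.0195653 × 1.0000 = 0.019565
Relative intensity = 0.019565 / 0.366990 × 100 = 5.3

5.3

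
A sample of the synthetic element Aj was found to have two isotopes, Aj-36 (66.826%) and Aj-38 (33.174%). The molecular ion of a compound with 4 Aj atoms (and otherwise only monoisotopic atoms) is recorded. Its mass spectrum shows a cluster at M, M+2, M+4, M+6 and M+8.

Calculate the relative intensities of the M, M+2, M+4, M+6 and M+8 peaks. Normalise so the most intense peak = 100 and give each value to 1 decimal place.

The 4 Aj atoms are independent, so intensities follow the terms of (0.66826 + 0.33174)^4.
P(M) = 0.66826^4 = 0.199426
P(M+2) = 4 × 0.66826^3 × 0.33174^1 = 0.395999
P(M+4) = 6 × 0.66826^2 × 0.33174^2 = 0.294875
P(M+6) = 4 × 0.66826^1 × 0.33174^3 = 0.097589
P(M+8) = 0.33174^4 = 0.012111
The M+2 peak is largest (0.395999); scaling to 100 gives 50.4 : 100.0 : 74.5 : 24.6 : 3.1.

50.4 : 100.0 : 74.5 : 24.6 : 3.1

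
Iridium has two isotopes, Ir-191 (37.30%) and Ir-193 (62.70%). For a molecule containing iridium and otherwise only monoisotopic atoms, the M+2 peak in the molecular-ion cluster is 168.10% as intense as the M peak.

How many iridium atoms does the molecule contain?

For n independent Ir atoms, I(M+2)/I(M) = n · (abundance Ir-193) / (abundance Ir-191) = n · 0.6270/0.3730.
n = 1.6810 × 0.3730/0.6270 = 1.00 ≈ 1

1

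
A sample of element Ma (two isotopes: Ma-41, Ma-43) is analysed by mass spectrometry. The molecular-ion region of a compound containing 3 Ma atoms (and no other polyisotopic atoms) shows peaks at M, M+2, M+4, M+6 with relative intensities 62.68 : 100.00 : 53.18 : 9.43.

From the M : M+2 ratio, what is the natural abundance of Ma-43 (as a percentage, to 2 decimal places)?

34.72%

If p is the fraction of Ma that is Ma-41, then I(M+2)/I(M) = [C(3,1)·p^2·(1−p)] / p^3 = 3·(1−p)/p = 100.00/62.68 = 1.5954
(1−p)/p = 1.5954/3 = 0.5318  ⇒  p = 1/(1 + 0.5318) = 0.6528
Ma-41: 65.28%, Ma-43: 34.72%.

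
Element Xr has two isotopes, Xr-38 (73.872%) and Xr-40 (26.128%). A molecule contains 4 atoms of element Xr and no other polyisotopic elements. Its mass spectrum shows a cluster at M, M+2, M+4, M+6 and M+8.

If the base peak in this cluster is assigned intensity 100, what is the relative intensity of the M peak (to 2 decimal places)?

70.68

Binomial terms of (0.73872 + 0.26128)^4: M 0.2978, M+2 0.4213, M+4 0.2235, M+6 0.0527, M+8 0.0047 → M+2 is the base peak.
P(M+2) = C(4,1) × 0.73872^3 × 0.26128^1 = 4 × 0.40312485 × 0.26128 = 0.421314 (base)
P(M) = C(4,0) × 0.73872^4 × 0.26128^0 = 1 × 0.29779639 × 1.0000 = 0.297796
Relative intensity = 0.297796 / 0.421314 × 100 = 70.68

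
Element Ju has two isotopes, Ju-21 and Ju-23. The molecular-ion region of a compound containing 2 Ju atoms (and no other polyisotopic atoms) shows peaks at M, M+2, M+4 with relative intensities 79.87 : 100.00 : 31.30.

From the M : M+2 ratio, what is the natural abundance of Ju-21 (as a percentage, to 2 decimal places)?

61.50%

Write p for the Ju-21 fraction. I(M+2)/I(M) = [C(2,1)·p^1·(1−p)] / p^2 = 2·(1−p)/p = 100.00/79.87 = 1.2520
(1−p)/p = 1.2520/2 = 0.6260  ⇒  p = 1/(1 + 0.6260) = 0.6150
Ju-21: 61.50%, Ju-23: 38.50%.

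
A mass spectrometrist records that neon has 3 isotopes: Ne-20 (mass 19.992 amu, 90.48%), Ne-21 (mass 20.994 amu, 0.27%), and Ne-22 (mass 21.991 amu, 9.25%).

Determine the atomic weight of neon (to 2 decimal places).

20.18 amu

The abundance-weighted mean is 0.9048 × 19.992 + 0.0027 × 20.994 + 0.0925 × 21.991
= 18.0888 + 0.0567 + 2.0342 = 20.1797 amu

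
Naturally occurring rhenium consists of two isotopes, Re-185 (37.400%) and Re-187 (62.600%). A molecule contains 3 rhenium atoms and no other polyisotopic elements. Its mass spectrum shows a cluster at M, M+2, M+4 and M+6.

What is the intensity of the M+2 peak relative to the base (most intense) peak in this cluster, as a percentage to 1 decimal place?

Term probabilities: M 0.0523, M+2 0.2627, M+4 0.4397, M+6 0.2453. Base peak = M+4.
P(M+4) = C(3,2) × 0.37400^1 × 0.62600^2 = 3 × 0.3740 × 0.391876 = 0.439685 (base)
P(M+2) = C(3,1) × 0.37400^2 × 0.62600^1 = 3 × 0.139876 × 0.6260 = 0.262687
Relative intensity = 0.262687 / 0.439685 × 100 = 59.7

59.7%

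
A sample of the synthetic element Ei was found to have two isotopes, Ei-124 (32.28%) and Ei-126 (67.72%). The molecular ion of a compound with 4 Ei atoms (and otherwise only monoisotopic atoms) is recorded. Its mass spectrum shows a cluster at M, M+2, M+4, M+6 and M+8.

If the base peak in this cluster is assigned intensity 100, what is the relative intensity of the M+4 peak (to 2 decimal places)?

71.50

Binomial terms of (0.3228 + 0.6772)^4: M 0.0109, M+2 0.0911, M+4 0.2867, M+6 0.4010, M+8 0.2103 → M+6 is the base peak.
P(M+6) = C(4,3) × 0.3228^1 × 0.6772^3 = 4 × 0.3228 × 0.31056381 = 0.401000 (base)
P(M+4) = C(4,2) × 0.3228^2 × 0.6772^2 = 6 × 0.10419984 × 0.45859984 = 0.286716
Relative intensity = 0.286716 / 0.401000 × 100 = 71.50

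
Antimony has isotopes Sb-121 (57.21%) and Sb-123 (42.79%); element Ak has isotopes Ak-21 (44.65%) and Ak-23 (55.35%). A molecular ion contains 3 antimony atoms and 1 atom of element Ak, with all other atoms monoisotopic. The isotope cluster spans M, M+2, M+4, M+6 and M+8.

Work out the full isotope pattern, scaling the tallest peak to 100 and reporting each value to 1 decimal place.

22.4 : 78.1 : 100.0 : 56.0 : 11.6

Antimony pattern (n=3): 0.18724742 : 0.42015297 : 0.3142518 : 0.07834781
Element Ak pattern (n=1): 0.4465 : 0.5535
Convolve the two distributions (both contribute in 2-u steps):
  M: 0.18724742×0.4465 = 0.083606
  M+2: 0.18724742×0.5535 + 0.42015297×0.4465 = 0.291240
  M+4: 0.42015297×0.5535 + 0.3142518×0.4465 = 0.372868
  M+6: 0.3142518×0.5535 + 0.07834781×0.4465 = 0.208921
  M+8: 0.07834781×0.5535 = 0.043366
Scale to base peak (0.372868) = 100: 22.4 : 78.1 : 100.0 : 56.0 : 11.6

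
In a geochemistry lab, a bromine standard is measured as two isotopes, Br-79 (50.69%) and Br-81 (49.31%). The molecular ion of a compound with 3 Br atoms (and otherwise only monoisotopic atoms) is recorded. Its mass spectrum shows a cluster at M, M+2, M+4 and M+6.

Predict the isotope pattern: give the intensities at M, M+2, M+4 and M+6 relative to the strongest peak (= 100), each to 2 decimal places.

Each Br atom is independently Br-79 (p = 0.5069) or Br-81 (q = 0.4931); the cluster is the binomial expansion (p + q)^3.
P(M) = 0.5069^3 = 0.130247
P(M+2) = 3 × 0.5069^2 × 0.4931^1 = 0.380103
P(M+4) = 3 × 0.5069^1 × 0.4931^2 = 0.369755
P(M+6) = 0.4931^3 = 0.119896
The M+2 peak is largest (0.380103); scaling to 100 gives 34.27 : 100.00 : 97.28 : 31.54.

34.27 : 100.00 : 97.28 : 31.54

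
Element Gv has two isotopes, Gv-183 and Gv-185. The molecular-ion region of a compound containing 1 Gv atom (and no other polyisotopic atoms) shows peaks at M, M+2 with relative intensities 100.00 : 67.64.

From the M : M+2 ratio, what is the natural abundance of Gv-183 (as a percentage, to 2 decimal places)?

Let p = fractional abundance of Gv-183. I(M+2)/I(M) = [C(1,1)·p^0·(1−p)] / p^1 = 1·(1−p)/p = 67.64/100.00 = 0.6764
(1−p)/p = 0.6764/1 = 0.6764  ⇒  p = 1/(1 + 0.6764) = 0.5965
Gv-183: 59.65%, Gv-185: 40.35%.

59.65%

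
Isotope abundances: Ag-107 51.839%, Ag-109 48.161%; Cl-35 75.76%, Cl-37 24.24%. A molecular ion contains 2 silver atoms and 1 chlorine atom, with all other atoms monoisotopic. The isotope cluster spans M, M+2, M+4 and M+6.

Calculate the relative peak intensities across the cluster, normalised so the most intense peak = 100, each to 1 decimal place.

45.9 : 100.0 : 66.9 : 12.7

Silver pattern (n=2): 0.26872819 : 0.49932362 : 0.23194819
Chlorine pattern (n=1): 0.7576 : 0.2424
Convolve the two distributions (both contribute in 2-u steps):
  M: 0.26872819×0.7576 = 0.203588
  M+2: 0.26872819×0.2424 + 0.49932362×0.7576 = 0.443427
  M+4: 0.49932362×0.2424 + 0.23194819×0.7576 = 0.296760
  M+6: 0.23194819×0.2424 = 0.056224
Scale to base peak (0.443427) = 100: 45.9 : 100.0 : 66.9 : 12.7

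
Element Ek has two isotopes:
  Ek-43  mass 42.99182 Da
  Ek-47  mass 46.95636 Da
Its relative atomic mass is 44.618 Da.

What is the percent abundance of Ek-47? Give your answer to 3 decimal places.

With x = fraction of Ek-43 (so Ek-47 is 1 − x):
42.99182·x + 46.95636·(1 − x) = 44.618
(42.99182 − 46.95636)·x = 44.618 − 46.95636
x = -2.33836 / -3.96454 = 0.58982 → 58.982% Ek-43, 41.018% Ek-47.

41.018%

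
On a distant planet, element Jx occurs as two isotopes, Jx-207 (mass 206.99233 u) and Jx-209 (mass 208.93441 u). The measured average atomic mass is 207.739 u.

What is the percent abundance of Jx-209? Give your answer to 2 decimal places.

Writing the weighted mean with unknown fraction x of Jx-207:
206.99233·x + 208.93441·(1 − x) = 207.739
(206.99233 − 208.93441)·x = 207.739 − 208.93441
x = -1.19541 / -1.94208 = 0.61553 → 61.55% Jx-207, 38.45% Jx-209.

38.45%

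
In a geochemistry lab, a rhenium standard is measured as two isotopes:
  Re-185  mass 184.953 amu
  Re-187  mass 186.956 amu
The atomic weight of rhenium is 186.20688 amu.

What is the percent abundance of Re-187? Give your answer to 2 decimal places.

Writing the weighted mean with unknown fraction x of Re-185:
184.953·x + 186.956·(1 − x) = 186.20688
(184.953 − 186.956)·x = 186.20688 − 186.956
x = -0.74912 / -2.003 = 0.37400 → 37.40% Re-185, 62.60% Re-187.

62.60%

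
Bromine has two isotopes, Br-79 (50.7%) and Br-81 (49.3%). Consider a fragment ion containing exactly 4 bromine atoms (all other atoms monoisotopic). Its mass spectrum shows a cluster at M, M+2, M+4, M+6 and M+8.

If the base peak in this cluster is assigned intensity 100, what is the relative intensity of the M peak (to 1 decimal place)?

Binomial terms of (0.507 + 0.493)^4: M 0.0661, M+2 0.2570, M+4 0.3749, M+6 0.2430, M+8 0.0591 → M+4 is the base peak.
P(M+4) = C(4,2) × 0.507^2 × 0.493^2 = 6 × 0.257049 × 0.243049 = 0.374853 (base)
P(M) = C(4,0) × 0.507^4 × 0.493^0 = 1 × 0.06607419 × 1.0000 = 0.066074
Relative intensity = 0.066074 / 0.374853 × 100 = 17.6

17.6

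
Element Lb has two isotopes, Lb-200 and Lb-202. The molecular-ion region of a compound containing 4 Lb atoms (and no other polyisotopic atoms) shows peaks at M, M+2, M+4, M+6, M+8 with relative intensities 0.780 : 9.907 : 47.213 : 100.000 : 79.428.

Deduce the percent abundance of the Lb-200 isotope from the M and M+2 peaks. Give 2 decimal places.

Write p for the Lb-200 fraction. I(M+2)/I(M) = [C(4,1)·p^3·(1−p)] / p^4 = 4·(1−p)/p = 9.907/0.780 = 12.7013
(1−p)/p = 12.7013/4 = 3.1753  ⇒  p = 1/(1 + 3.1753) = 0.2395
Lb-200: 23.95%, Lb-202: 76.05%.

23.95%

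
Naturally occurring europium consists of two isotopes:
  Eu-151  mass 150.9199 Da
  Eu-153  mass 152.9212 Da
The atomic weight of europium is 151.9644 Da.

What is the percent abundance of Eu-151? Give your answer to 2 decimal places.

47.81%

Writing the weighted mean with unknown fraction x of Eu-151:
150.9199·x + 152.9212·(1 − x) = 151.9644
(150.9199 − 152.9212)·x = 151.9644 − 152.9212
x = -0.9568 / -2.0013 = 0.47809 → 47.81% Eu-151, 52.19% Eu-153.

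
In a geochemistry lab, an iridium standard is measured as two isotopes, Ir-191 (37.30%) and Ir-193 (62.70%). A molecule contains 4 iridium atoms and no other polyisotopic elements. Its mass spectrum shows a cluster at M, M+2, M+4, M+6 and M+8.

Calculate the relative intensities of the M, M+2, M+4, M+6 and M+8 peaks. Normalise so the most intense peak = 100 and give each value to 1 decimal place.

The 4 Ir atoms are independent, so intensities follow the terms of (0.3730 + 0.6270)^4.
P(M) = 0.3730^4 = 0.019357
P(M+2) = 4 × 0.3730^3 × 0.6270^1 = 0.130153
P(M+4) = 6 × 0.3730^2 × 0.6270^2 = 0.328174
P(M+6) = 4 × 0.3730^1 × 0.6270^3 = 0.367766
P(M+8) = 0.6270^4 = 0.154550
The M+6 peak is largest (0.367766); scaling to 100 gives 5.3 : 35.4 : 89.2 : 100.0 : 42.0.

5.3 : 35.4 : 89.2 : 100.0 : 42.0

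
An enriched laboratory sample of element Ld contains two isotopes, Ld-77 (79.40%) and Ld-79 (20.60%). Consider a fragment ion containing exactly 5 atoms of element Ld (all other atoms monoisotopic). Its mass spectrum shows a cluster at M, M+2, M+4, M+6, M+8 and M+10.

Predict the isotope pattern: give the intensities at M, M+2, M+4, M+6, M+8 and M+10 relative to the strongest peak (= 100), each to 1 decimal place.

Each Ld atom is independently Ld-77 (p = 0.7940) or Ld-79 (q = 0.2060); the cluster is the binomial expansion (p + q)^5.
P(M) = 0.7940^5 = 0.315575
P(M+2) = 5 × 0.7940^4 × 0.2060^1 = 0.409373
P(M+4) = 10 × 0.7940^3 × 0.2060^2 = 0.212420
P(M+6) = 10 × 0.7940^2 × 0.2060^3 = 0.055112
P(M+8) = 5 × 0.7940^1 × 0.2060^4 = 0.007149
P(M+10) = 0.2060^5 = 0.000371
The M+2 peak is largest (0.409373); scaling to 100 gives 77.1 : 100.0 : 51.9 : 13.5 : 1.7 : 0.1.

77.1 : 100.0 : 51.9 : 13.5 : 1.7 : 0.1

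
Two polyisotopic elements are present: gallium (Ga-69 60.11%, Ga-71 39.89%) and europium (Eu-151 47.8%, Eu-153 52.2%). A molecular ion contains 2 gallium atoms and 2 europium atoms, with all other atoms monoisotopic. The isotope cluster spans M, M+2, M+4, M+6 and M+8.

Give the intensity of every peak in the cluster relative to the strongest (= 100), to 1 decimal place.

Gallium pattern (n=2): 0.36132121 : 0.47955758 : 0.15912121
Europium pattern (n=2): 0.228484 : 0.499032 : 0.272484
Convolve the two distributions (both contribute in 2-u steps):
  M: 0.36132121×0.228484 = 0.082556
  M+2: 0.36132121×0.499032 + 0.47955758×0.228484 = 0.289882
  M+4: 0.36132121×0.272484 + 0.47955758×0.499032 + 0.15912121×0.228484 = 0.374125
  M+6: 0.47955758×0.272484 + 0.15912121×0.499032 = 0.210078
  M+8: 0.15912121×0.272484 = 0.043358
Scale to base peak (0.374125) = 100: 22.1 : 77.5 : 100.0 : 56.2 : 11.6

22.1 : 77.5 : 100.0 : 56.2 : 11.6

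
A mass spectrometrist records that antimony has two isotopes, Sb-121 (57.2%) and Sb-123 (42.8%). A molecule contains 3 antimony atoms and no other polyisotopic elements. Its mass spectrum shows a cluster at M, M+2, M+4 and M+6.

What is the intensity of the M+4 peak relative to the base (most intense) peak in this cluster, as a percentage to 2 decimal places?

74.83%

Term probabilities: M 0.1871, M+2 0.4201, M+4 0.3143, M+6 0.0784. Base peak = M+2.
P(M+2) = C(3,1) × 0.572^2 × 0.428^1 = 3 × 0.327184 × 0.4280 = 0.420104 (base)
P(M+4) = C(3,2) × 0.572^1 × 0.428^2 = 3 × 0.5720 × 0.183184 = 0.314344
Relative intensity = 0.314344 / 0.420104 × 100 = 74.83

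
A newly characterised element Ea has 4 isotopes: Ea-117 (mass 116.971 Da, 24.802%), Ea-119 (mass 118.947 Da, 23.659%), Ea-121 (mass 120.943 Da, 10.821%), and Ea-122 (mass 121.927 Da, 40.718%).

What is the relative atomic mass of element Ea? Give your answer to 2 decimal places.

Average mass = Σ (abundance × isotope mass) = 0.24802 × 116.971 + 0.23659 × 118.947 + 0.10821 × 120.943 + 0.40718 × 121.927
= 29.0111 + 28.1417 + 13.0872 + 49.6462 = 119.8862 Da

119.89 Da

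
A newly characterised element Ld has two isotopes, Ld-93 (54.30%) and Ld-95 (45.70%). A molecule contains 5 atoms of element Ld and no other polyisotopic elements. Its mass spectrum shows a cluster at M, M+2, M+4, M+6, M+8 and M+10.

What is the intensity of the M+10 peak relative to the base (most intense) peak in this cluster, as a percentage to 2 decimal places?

5.96%

Term probabilities: M 0.0472, M+2 0.1986, M+4 0.3344, M+6 0.2814, M+8 0.1184, M+10 0.0199. Base peak = M+4.
P(M+4) = C(5,2) × 0.5430^3 × 0.4570^2 = 10 × 0.16010301 × 0.208849 = 0.334374 (base)
P(M+10) = C(5,5) × 0.5430^0 × 0.4570^5 = 1 × 1.0000 × 0.01993338 = 0.019933
Relative intensity = 0.019933 / 0.334374 × 100 = 5.96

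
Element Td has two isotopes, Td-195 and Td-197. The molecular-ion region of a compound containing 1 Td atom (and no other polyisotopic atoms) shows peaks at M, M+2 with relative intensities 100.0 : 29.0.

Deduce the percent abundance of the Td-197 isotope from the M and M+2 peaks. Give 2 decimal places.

22.48%

If p is the fraction of Td that is Td-195, then I(M+2)/I(M) = [C(1,1)·p^0·(1−p)] / p^1 = 1·(1−p)/p = 29.0/100.0 = 0.2900
(1−p)/p = 0.2900/1 = 0.2900  ⇒  p = 1/(1 + 0.2900) = 0.7752
Td-195: 77.52%, Td-197: 22.48%.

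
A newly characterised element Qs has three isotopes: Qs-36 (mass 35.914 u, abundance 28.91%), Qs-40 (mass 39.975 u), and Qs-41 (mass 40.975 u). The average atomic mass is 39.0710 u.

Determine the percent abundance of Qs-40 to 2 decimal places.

44.09%

Let x and y be the fractions of Qs-40 and Qs-41. Then x + y = 1 − 0.2891 = 0.7109 and 39.975x + 40.975y = 39.0710 − 0.2891×35.914 = 28.6882626.
Substituting: 39.975x + 40.975(0.7109 − x) = 28.6882626
(39.975 − 40.975)x = -0.4408649  ⇒  x = 0.44086, y = 0.27004
Qs-40: 44.09%, Qs-41: 27.00%.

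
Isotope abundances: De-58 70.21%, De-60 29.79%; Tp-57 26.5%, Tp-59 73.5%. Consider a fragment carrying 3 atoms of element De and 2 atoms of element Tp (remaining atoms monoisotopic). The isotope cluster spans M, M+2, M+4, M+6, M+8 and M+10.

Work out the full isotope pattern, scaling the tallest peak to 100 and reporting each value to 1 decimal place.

Element De pattern (n=3): 0.34609627 : 0.44054442 : 0.18692235 : 0.02643696
Element Tp pattern (n=2): 0.070225 : 0.38955 : 0.540225
Convolve the two distributions (both contribute in 2-u steps):
  M: 0.34609627×0.070225 = 0.024305
  M+2: 0.34609627×0.38955 + 0.44054442×0.070225 = 0.165759
  M+4: 0.34609627×0.540225 + 0.44054442×0.38955 + 0.18692235×0.070225 = 0.371711
  M+6: 0.44054442×0.540225 + 0.18692235×0.38955 + 0.02643696×0.070225 = 0.312665
  M+8: 0.18692235×0.540225 + 0.02643696×0.38955 = 0.111279
  M+10: 0.02643696×0.540225 = 0.014282
Scale to base peak (0.371711) = 100: 6.5 : 44.6 : 100.0 : 84.1 : 29.9 : 3.8

6.5 : 44.6 : 100.0 : 84.1 : 29.9 : 3.8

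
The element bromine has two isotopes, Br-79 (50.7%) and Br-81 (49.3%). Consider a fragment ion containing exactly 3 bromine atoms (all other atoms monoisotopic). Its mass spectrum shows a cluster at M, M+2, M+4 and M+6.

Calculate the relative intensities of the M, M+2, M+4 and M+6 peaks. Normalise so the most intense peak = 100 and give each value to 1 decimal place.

34.3 : 100.0 : 97.2 : 31.5

Expanding (0.507 + 0.493)^3:
P(M) = 0.507^3 = 0.130324
P(M+2) = 3 × 0.507^2 × 0.493^1 = 0.380175
P(M+4) = 3 × 0.507^1 × 0.493^2 = 0.369678
P(M+6) = 0.493^3 = 0.119823
The M+2 peak is largest (0.380175); scaling to 100 gives 34.3 : 100.0 : 97.2 : 31.5.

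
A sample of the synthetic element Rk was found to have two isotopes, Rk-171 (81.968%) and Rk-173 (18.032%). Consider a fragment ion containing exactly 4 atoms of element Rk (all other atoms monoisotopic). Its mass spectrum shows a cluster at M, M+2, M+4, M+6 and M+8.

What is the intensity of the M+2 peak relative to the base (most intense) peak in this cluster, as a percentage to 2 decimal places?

Term probabilities: M 0.4514, M+2 0.3972, M+4 0.1311, M+6 0.0192, M+8 0.0011. Base peak = M.
P(M) = C(4,0) × 0.81968^4 × 0.18032^0 = 1 × 0.45141642 × 1.0000 = 0.451416 (base)
P(M+2) = C(4,1) × 0.81968^3 × 0.18032^1 = 4 × 0.55072275 × 0.18032 = 0.397225
Relative intensity = 0.397225 / 0.451416 × 100 = 88.00

88.00%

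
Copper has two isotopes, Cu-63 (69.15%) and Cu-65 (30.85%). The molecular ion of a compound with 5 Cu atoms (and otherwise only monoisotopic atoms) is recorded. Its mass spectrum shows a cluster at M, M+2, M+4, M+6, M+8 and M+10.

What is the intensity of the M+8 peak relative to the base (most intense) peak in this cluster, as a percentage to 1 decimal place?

8.9%

Term probabilities: M 0.1581, M+2 0.3527, M+4 0.3147, M+6 0.1404, M+8 0.0313, M+10 0.0028. Base peak = M+2.
P(M+2) = C(5,1) × 0.6915^4 × 0.3085^1 = 5 × 0.2286487 × 0.3085 = 0.352691 (base)
P(M+8) = C(5,4) × 0.6915^1 × 0.3085^4 = 5 × 0.6915 × 0.00905776 = 0.031317
Relative intensity = 0.031317 / 0.352691 × 100 = 8.9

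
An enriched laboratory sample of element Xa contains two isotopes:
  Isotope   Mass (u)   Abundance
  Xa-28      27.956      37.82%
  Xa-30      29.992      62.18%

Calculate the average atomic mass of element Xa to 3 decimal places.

Ar = Σ fᵢ·mᵢ = 0.3782 × 27.956 + 0.6218 × 29.992
= 10.5730 + 18.6490 = 29.2220 u

29.222 u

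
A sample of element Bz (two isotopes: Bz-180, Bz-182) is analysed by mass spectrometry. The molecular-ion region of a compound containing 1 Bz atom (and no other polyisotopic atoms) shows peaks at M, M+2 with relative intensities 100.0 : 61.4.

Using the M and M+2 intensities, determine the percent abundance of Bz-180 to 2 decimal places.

61.96%

Let p = fractional abundance of Bz-180. I(M+2)/I(M) = [C(1,1)·p^0·(1−p)] / p^1 = 1·(1−p)/p = 61.4/100.0 = 0.6140
(1−p)/p = 0.6140/1 = 0.6140  ⇒  p = 1/(1 + 0.6140) = 0.6196
Bz-180: 61.96%, Bz-182: 38.04%.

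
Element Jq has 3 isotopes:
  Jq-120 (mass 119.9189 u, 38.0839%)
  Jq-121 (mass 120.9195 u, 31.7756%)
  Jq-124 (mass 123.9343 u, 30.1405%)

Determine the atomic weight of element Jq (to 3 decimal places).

121.447 u

Ar = Σ fᵢ·mᵢ = 0.380839 × 119.9189 + 0.317756 × 120.9195 + 0.301405 × 123.9343
= 45.66979 + 38.42290 + 37.35442 = 121.44711 u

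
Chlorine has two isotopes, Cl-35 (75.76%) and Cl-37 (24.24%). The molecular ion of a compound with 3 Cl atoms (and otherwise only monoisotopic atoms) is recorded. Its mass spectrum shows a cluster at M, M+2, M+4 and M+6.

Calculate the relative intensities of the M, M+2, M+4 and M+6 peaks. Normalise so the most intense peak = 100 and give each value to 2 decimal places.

100.00 : 95.99 : 30.71 : 3.28

Expanding (0.7576 + 0.2424)^3:
P(M) = 0.7576^3 = 0.434830
P(M+2) = 3 × 0.7576^2 × 0.2424^1 = 0.417382
P(M+4) = 3 × 0.7576^1 × 0.2424^2 = 0.133545
P(M+6) = 0.2424^3 = 0.014243
The M peak is largest (0.434830); scaling to 100 gives 100.00 : 95.99 : 30.71 : 3.28.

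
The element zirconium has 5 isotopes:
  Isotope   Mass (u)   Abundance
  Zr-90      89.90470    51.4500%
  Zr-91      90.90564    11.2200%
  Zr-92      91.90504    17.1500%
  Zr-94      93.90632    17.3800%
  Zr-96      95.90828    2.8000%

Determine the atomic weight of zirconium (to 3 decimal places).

91.224 u

Ar = Σ fᵢ·mᵢ = 0.514500 × 89.90470 + 0.112200 × 90.90564 + 0.171500 × 91.90504 + 0.173800 × 93.90632 + 0.028000 × 95.90828
= 46.255968 + 10.199613 + 15.761714 + 16.320918 + 2.685432 = 91.223645 u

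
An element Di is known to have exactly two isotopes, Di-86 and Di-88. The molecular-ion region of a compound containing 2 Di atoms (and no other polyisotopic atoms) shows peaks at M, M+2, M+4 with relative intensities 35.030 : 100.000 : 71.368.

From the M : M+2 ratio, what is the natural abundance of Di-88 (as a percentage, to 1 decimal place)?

58.8%

Let p = fractional abundance of Di-86. I(M+2)/I(M) = [C(2,1)·p^1·(1−p)] / p^2 = 2·(1−p)/p = 100.000/35.030 = 2.8547
(1−p)/p = 2.8547/2 = 1.4273  ⇒  p = 1/(1 + 1.4273) = 0.4120
Di-86: 41.2%, Di-88: 58.8%.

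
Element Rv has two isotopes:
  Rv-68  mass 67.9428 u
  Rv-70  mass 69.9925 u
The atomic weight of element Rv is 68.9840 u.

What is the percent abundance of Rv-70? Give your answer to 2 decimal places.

50.80%

Let x be the fractional abundance of Rv-68; then Rv-70 has abundance 1 − x.
67.9428·x + 69.9925·(1 − x) = 68.9840
(67.9428 − 69.9925)·x = 68.9840 − 69.9925
x = -1.0085 / -2.0497 = 0.49202 → 49.20% Rv-68, 50.80% Rv-70.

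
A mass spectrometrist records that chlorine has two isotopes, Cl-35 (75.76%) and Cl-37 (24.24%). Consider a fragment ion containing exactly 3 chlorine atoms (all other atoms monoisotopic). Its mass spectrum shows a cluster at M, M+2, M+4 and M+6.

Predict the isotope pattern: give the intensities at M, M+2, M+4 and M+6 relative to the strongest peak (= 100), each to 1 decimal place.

100.0 : 96.0 : 30.7 : 3.3

Expanding (0.7576 + 0.2424)^3:
P(M) = 0.7576^3 = 0.434830
P(M+2) = 3 × 0.7576^2 × 0.2424^1 = 0.417382
P(M+4) = 3 × 0.7576^1 × 0.2424^2 = 0.133545
P(M+6) = 0.2424^3 = 0.014243
The M peak is largest (0.434830); scaling to 100 gives 100.0 : 96.0 : 30.7 : 3.3.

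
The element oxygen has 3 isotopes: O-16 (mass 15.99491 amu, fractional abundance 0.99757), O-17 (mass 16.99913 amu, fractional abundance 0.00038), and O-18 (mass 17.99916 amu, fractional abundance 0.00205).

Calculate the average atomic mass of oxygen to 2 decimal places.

Average mass = Σ (abundance × isotope mass) = 0.99757 × 15.99491 + 0.00038 × 16.99913 + 0.00205 × 17.99916
= 15.956042 + 0.006460 + 0.036898 = 15.999400 amu

16.00 amu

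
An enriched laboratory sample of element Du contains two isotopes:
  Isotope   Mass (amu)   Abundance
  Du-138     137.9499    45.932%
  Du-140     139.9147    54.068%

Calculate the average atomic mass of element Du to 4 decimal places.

The abundance-weighted mean is 0.45932 × 137.9499 + 0.54068 × 139.9147
= 63.36315 + 75.64908 = 139.01223 amu

139.0122 amu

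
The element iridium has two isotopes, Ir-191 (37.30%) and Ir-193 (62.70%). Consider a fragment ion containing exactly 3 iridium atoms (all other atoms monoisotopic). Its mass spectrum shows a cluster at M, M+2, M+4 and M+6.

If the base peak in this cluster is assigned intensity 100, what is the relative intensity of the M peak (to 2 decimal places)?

11.80

Binomial terms of (0.3730 + 0.6270)^3: M 0.0519, M+2 0.2617, M+4 0.4399, M+6 0.2465 → M+4 is the base peak.
P(M+4) = C(3,2) × 0.3730^1 × 0.6270^2 = 3 × 0.3730 × 0.393129 = 0.439911 (base)
P(M) = C(3,0) × 0.3730^3 × 0.6270^0 = 1 × 0.05189512 × 1.0000 = 0.051895
Relative intensity = 0.051895 / 0.439911 × 100 = 11.80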